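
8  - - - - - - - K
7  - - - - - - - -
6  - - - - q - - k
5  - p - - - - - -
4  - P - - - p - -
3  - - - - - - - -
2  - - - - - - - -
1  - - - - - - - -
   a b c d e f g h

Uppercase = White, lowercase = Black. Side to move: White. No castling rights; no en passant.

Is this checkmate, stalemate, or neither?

White to move; white king on h8.
In check: no.
King squares — g7: attacked by Kh6; h7: attacked by Kh6; g8: attacked by Qe6.
Legal moves for White: none.
Not in check and no legal moves → stalemate.

stalemate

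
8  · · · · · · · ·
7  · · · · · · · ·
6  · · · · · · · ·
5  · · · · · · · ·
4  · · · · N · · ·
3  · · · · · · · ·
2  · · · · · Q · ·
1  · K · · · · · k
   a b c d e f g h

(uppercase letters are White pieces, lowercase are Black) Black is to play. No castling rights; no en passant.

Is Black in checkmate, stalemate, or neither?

Black to move; black king on h1.
In check: no.
King squares — g1: attacked by Qf2; g2: attacked by Qf2; h2: attacked by Qf2.
Legal moves for Black: none.
Not in check and no legal moves → stalemate.

stalemate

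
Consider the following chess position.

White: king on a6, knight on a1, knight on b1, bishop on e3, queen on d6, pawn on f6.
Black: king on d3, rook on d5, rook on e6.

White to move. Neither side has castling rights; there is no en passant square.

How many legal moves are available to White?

23

White to move; king on a6.
In check: no.
Legal moves: Qxe6, Qc6, Qb6, Kb7, Ka7, Kb6, Ba7, Bh6, Bb6, Bg5, Bc5, Bf4, Bd4, Bf2, Bd2, Bg1, Bc1, Nc3, Na3, Nd2, Nb3, Nc2, f7.
Count: 23.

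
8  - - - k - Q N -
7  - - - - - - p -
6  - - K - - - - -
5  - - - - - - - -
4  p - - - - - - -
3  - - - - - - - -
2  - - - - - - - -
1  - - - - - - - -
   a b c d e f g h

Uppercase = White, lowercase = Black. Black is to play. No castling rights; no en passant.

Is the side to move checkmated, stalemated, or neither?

checkmate

Black to move; black king on d8.
In check: yes, from the white queen on f8.
King squares — c7: attacked by Kc6; d7: attacked by Kc6; e7: attacked by Qf8; c8: attacked by Qf8; e8: attacked by Qf8.
Legal moves for Black: none.
In check with no legal moves → checkmate.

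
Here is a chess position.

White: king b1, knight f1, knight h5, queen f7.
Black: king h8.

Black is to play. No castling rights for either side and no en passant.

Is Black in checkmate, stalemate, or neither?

stalemate

Black to move; black king on h8.
In check: no.
King squares — g7: attacked by Nh5; h7: attacked by Qf7; g8: attacked by Qf7.
Legal moves for Black: none.
Not in check and no legal moves → stalemate.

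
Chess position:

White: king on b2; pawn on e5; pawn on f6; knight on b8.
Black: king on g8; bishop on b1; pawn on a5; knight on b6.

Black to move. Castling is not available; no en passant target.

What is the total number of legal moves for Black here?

Black to move; king on g8.
In check: no.
Legal moves: Kh8, Kf8, Kh7, Kf7, Nc8, Na8, Nd7, Nd5, Nc4+, Na4+, Bh7, Bg6, Bf5, Be4, Bd3, Bc2, Ba2, a4.
Count: 18.

18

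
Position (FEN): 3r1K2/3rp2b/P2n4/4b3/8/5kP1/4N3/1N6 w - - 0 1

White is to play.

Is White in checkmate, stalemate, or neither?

checkmate

White to move; white king on f8.
In check: yes, from the black rook on d8.
King squares — e7: attacked by Rd7; f7: attacked by Nd6; g7: attacked by Be5; e8: attacked by Nd6; g8: attacked by Bh7.
Legal moves for White: none.
In check with no legal moves → checkmate.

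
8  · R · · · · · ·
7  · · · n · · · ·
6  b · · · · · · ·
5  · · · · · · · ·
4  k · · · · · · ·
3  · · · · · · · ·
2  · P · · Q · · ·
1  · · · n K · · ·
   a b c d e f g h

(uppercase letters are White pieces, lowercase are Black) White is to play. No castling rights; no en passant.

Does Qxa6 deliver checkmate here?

yes

After Qxa6: black king on a4; in check: yes, from the white queen on a6.
King squares — a3: attacked by Pb2; b3: attacked by Rb8; b4: attacked by Rb8; a5: attacked by Qa6; b5: attacked by Qa6.
Black has no legal moves → checkmate.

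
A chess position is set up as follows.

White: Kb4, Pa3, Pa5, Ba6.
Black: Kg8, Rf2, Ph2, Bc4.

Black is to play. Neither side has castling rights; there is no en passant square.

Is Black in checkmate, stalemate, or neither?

neither

Black to move; black king on g8.
In check: no.
Legal moves for Black include: Kh8, Kf8, Kh7, Kg7, Kf7, Bf7, Be6, Bxa6, Bd5, Bb5, Bd3, Bb3, Be2, Ba2, Bf1, Rf8, Rf7, Rf6, ... (list truncated; more exist).
Black has legal moves and is not in check → neither.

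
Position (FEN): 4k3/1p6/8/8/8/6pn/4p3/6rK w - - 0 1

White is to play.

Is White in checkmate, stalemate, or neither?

White to move; white king on h1.
In check: yes, from the black rook on g1.
King squares — g1: attacked by Nh3; g2: attacked by Rg1; h2: attacked by Pg3.
Legal moves for White: none.
In check with no legal moves → checkmate.

checkmate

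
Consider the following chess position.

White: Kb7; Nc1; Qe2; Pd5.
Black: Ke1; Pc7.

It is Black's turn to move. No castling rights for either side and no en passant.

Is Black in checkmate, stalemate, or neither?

checkmate

Black to move; black king on e1.
In check: yes, from the white queen on e2.
King squares — d1: attacked by Qe2; f1: attacked by Qe2; d2: attacked by Qe2; e2: attacked by Nc1; f2: attacked by Qe2.
Legal moves for Black: none.
In check with no legal moves → checkmate.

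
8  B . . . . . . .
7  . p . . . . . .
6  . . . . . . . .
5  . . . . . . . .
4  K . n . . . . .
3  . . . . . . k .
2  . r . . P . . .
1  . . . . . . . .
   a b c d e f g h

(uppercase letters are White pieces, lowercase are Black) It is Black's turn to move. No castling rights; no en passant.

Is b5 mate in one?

yes

After b5: white king on a4; in check: yes, from the black pawn on b5.
King squares — a3: attacked by Nc4; b3: attacked by Rb2; b4: attacked by Rb2; a5: attacked by Nc4; b5: attacked by Rb2.
White has no legal moves → checkmate.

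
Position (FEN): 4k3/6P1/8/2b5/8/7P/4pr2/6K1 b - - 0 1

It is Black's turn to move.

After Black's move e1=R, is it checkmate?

After e1=R: white king on g1; in check: yes, from the black rook on e1.
King squares — f1: attacked by Re1; h1: attacked by Re1; f2: attacked by Bc5; g2: attacked by Rf2; h2: attacked by Rf2.
White has no legal moves → checkmate.

yes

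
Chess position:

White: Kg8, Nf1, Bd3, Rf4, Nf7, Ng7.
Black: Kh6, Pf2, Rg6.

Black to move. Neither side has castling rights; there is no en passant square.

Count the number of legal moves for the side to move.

0

Black to move; king on h6.
In check: yes, from the white knight on f7.
Legal moves: none.
Count: 0.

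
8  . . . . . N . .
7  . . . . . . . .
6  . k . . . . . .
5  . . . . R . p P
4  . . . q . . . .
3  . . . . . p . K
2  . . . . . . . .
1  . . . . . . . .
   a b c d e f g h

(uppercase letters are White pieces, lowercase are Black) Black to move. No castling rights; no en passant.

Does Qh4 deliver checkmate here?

yes

After Qh4: white king on h3; in check: yes, from the black queen on h4.
King squares — g2: attacked by Pf3; h2: attacked by Qh4; g3: attacked by Qh4; g4: attacked by Qh4; h4: attacked by Pg5.
White has no legal moves → checkmate.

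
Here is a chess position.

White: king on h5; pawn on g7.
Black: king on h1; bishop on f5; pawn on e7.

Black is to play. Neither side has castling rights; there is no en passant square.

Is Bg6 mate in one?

no

After Bg6: white king on h5; in check: yes, from the black bishop on g6.
White has 5 legal replies: Kh6, Kxg6, Kg5, Kh4, Kg4.
In check but a legal move exists → not checkmate.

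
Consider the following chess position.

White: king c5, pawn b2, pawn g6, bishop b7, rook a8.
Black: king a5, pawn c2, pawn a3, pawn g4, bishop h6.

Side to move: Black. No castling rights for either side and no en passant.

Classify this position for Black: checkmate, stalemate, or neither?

checkmate

Black to move; black king on a5.
In check: yes, from the white rook on a8.
King squares — a4: attacked by Ra8; b4: attacked by Kc5; b5: attacked by Kc5; a6: attacked by Bb7; b6: attacked by Kc5.
Legal moves for Black: none.
In check with no legal moves → checkmate.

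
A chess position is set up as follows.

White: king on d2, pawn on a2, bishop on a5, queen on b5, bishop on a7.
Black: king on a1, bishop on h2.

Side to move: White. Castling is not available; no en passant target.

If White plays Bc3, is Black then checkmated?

After Bc3: black king on a1; in check: yes, from the white bishop on c3.
Black has 1 legal reply: Kxa2.
In check but a legal move exists → not checkmate.

no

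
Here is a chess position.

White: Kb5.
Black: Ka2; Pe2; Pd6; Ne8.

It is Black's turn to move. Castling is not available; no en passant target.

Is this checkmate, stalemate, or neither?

Black to move; black king on a2.
In check: no.
Legal moves for Black: Ng7, Nc7+, Nf6, Kb3, Ka3, Kb2, Kb1, Ka1, d5, e1=Q, e1=R, e1=B, e1=N.
Black has 13 legal moves and is not in check → neither.

neither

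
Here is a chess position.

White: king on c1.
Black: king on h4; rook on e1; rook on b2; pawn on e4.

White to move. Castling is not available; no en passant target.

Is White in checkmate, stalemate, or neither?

White to move; white king on c1.
In check: yes, from the black rook on e1.
Legal moves for White: Kxb2.
White is in check but has 1 legal move → neither.

neither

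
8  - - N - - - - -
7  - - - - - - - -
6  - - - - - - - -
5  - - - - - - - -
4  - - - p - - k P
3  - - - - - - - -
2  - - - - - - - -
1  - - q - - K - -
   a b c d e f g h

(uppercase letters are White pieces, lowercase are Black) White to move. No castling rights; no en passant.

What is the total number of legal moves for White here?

3

White to move; king on f1.
In check: yes, from the black queen on c1.
Legal moves: Kg2, Kf2, Ke2.
Count: 3.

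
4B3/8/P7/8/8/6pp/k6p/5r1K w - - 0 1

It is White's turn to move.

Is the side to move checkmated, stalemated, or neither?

White to move; white king on h1.
In check: yes, from the black rook on f1.
King squares — g1: attacked by Rf1; g2: attacked by Ph3; h2: attacked by Pg3.
Legal moves for White: none.
In check with no legal moves → checkmate.

checkmate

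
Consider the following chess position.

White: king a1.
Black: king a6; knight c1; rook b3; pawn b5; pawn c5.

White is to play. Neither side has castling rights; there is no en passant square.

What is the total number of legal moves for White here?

0

White to move; king on a1.
In check: no.
Legal moves: none.
Count: 0.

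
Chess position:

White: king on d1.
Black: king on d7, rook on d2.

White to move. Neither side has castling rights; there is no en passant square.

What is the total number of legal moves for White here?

3

White to move; king on d1.
In check: yes, from the black rook on d2.
Legal moves: Kxd2, Ke1, Kc1.
Count: 3.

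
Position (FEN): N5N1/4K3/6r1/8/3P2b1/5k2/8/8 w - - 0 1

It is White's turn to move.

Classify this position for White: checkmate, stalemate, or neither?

White to move; white king on e7.
In check: no.
Legal moves for White: Nh6, Nf6, Nc7, Nb6, Kf8, Ke8, Kd8, Kf7, d5.
White has 9 legal moves and is not in check → neither.

neither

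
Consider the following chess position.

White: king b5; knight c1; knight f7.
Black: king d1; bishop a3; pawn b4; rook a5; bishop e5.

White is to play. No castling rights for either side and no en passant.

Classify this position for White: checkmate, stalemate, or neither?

neither

White to move; white king on b5.
In check: yes, from the black rook on a5.
King squares — a4: attacked by Ra5; b4: attacked by Ba3; c4: available; a5: available; c5: attacked by Ra5; a6: attacked by Ra5; b6: available; c6: available.
Legal moves for White: Kc6, Kb6, Kxa5, Kc4.
White is in check but has 4 legal moves → neither.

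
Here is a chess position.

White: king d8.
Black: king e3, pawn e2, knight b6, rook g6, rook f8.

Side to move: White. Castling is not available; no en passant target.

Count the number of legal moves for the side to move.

2

White to move; king on d8.
In check: yes, from the black rook on f8.
Legal moves: Ke7, Kc7.
Count: 2.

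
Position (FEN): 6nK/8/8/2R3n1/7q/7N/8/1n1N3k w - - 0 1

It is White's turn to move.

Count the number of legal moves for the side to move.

2

White to move; king on h8.
In check: yes, from the black queen on h4.
Legal moves: Kxg8, Kg7.
Count: 2.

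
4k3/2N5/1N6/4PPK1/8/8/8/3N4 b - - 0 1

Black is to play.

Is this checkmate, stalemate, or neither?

Black to move; black king on e8.
In check: yes, from the white knight on c7.
King squares — d7: attacked by Nb6; e7: available; f7: available; d8: available; f8: available.
Legal moves for Black: Kf8, Kd8, Kf7, Ke7.
Black is in check but has 4 legal moves → neither.

neither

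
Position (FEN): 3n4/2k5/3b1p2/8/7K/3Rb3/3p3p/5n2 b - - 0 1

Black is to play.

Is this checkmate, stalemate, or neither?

neither

Black to move; black king on c7.
In check: no.
Legal moves for Black include: Nf7, Nb7, Ne6, Nc6, Kc8, Kb8, Kd7, Kb7, Kc6, Kb6, Bf8, Be7, Be5, Bdc5, Bdf4, Bb4, Bg3+, Ba3, ... (list truncated; more exist).
Black has legal moves and is not in check → neither.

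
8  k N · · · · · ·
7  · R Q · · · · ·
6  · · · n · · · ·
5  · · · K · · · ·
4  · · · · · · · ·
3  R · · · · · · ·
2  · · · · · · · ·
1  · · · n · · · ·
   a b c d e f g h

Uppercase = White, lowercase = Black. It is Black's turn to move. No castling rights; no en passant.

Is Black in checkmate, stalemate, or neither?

checkmate

Black to move; black king on a8.
In check: yes, from the white rook on a3.
King squares — a7: attacked by Ra3; b7: attacked by Qc7; b8: attacked by Rb7.
Legal moves for Black: none.
In check with no legal moves → checkmate.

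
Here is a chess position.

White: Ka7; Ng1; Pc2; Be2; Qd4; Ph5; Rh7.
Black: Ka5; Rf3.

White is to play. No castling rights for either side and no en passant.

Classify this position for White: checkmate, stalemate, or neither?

neither

White to move; white king on a7.
In check: no.
Legal moves for White include: Rh8, Rg7, Rf7, Re7, Rd7, Rc7, Rb7, Rh6, Kb8, Ka8, Kb7, Qh8, Qd8+, Qg7, Qd7, Qf6, Qd6, Qb6+, ... (list truncated; more exist).
White has legal moves and is not in check → neither.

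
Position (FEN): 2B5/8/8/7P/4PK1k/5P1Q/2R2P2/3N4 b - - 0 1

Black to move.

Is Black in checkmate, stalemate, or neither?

Black to move; black king on h4.
In check: yes, from the white queen on h3.
King squares — g3: attacked by Pf2; h3: attacked by Bc8; g4: attacked by Pf3; g5: attacked by Kf4; h5: attacked by Qh3.
Legal moves for Black: none.
In check with no legal moves → checkmate.

checkmate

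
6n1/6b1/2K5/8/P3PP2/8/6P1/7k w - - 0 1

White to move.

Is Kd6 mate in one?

After Kd6: black king on h1; in check: no.
Black is not in check, so this cannot be checkmate.

no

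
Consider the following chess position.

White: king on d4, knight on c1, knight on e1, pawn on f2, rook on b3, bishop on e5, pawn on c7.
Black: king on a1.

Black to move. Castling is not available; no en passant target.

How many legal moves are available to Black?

0

Black to move; king on a1.
In check: no.
Legal moves: none.
Count: 0.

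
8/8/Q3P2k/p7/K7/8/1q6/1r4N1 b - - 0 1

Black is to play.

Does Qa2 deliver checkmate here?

yes

After Qa2: white king on a4; in check: yes, from the black queen on a2.
King squares — a3: attacked by Qa2; b3: attacked by Rb1; b4: attacked by Rb1; a5: attacked by Qa2; b5: attacked by Rb1.
White has no legal moves → checkmate.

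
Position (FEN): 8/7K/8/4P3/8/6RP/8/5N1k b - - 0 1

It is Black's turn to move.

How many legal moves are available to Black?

0

Black to move; king on h1.
In check: no.
Legal moves: none.
Count: 0.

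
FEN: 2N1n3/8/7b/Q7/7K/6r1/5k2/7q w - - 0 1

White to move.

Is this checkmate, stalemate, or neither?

White to move; white king on h4.
In check: yes, from the black queen on h1.
King squares — g3: attacked by Kf2; h3: attacked by Qh1; g4: attacked by Rg3; g5: attacked by Rg3; h5: attacked by Qh1.
Legal moves for White: none.
In check with no legal moves → checkmate.

checkmate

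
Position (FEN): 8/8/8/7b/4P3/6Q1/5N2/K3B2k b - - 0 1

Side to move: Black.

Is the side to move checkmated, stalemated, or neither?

Black to move; black king on h1.
In check: yes, from the white knight on f2.
King squares — g1: attacked by Qg3; g2: attacked by Qg3; h2: attacked by Qg3.
Legal moves for Black: none.
In check with no legal moves → checkmate.

checkmate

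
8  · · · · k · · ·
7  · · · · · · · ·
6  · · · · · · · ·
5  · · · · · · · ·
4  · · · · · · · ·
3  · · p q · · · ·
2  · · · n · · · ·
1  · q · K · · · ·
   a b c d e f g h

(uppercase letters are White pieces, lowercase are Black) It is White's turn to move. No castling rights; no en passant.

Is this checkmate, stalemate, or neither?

White to move; white king on d1.
In check: yes, from the black queen on b1.
King squares — c1: attacked by Qb1; e1: attacked by Qb1; c2: attacked by Qb1; d2: attacked by Pc3; e2: attacked by Qd3.
Legal moves for White: none.
In check with no legal moves → checkmate.

checkmate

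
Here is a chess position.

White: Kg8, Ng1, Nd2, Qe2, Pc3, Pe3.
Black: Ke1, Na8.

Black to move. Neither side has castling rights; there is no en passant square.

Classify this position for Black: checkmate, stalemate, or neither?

Black to move; black king on e1.
In check: yes, from the white queen on e2.
King squares — d1: attacked by Qe2; f1: attacked by Nd2; d2: attacked by Qe2; e2: attacked by Ng1; f2: attacked by Qe2.
Legal moves for Black: none.
In check with no legal moves → checkmate.

checkmate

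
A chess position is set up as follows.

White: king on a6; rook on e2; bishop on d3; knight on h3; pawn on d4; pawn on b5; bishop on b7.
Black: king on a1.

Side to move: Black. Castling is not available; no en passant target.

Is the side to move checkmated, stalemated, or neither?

Black to move; black king on a1.
In check: no.
King squares — b1: attacked by Bd3; a2: attacked by Re2; b2: attacked by Re2.
Legal moves for Black: none.
Not in check and no legal moves → stalemate.

stalemate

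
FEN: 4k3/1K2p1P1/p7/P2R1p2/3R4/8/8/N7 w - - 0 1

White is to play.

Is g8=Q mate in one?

yes

After g8=Q: black king on e8; in check: yes, from the white queen on g8.
King squares — d7: attacked by Rd5; e7: own pawn; f7: attacked by Qg8; d8: attacked by Rd5; f8: attacked by Qg8.
Black has no legal moves → checkmate.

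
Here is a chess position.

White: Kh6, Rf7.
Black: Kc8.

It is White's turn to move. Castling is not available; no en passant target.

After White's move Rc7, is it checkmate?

no

After Rc7: black king on c8; in check: yes, from the white rook on c7.
Black has 3 legal replies: Kd8, Kb8, Kxc7.
In check but a legal move exists → not checkmate.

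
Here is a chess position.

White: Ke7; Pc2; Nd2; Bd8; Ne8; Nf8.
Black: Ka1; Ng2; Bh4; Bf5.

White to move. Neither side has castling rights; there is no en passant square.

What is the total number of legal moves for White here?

White to move; king on e7.
In check: yes, from the black bishop on h4.
Legal moves: Kf7, Kd6, Nf6.
Count: 3.

3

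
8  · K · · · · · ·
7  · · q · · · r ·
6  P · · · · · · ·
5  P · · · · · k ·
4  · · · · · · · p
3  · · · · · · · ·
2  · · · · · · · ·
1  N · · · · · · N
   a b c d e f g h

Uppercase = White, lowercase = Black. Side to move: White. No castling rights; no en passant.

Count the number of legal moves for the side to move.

White to move; king on b8.
In check: yes, from the black queen on c7.
Legal moves: Ka8.
Count: 1.

1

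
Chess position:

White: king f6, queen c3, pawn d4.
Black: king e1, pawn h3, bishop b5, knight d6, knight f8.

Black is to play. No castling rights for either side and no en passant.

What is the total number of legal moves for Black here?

4

Black to move; king on e1.
In check: yes, from the white queen on c3.
Legal moves: Kf2, Ke2, Kf1, Kd1.
Count: 4.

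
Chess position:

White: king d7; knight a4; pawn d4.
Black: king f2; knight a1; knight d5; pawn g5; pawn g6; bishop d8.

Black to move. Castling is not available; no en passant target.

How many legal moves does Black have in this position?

24

Black to move; king on f2.
In check: no.
Legal moves: Be7, Bc7, Bf6, Bb6, Ba5, Ne7, Nc7, Nf6+, Nb6+, Nf4, Nb4, Ne3, Nc3, Kg3, Kf3, Ke3, Kg2, Ke2, Kg1, Kf1, Ke1, Nb3, Nc2, g4.
Count: 24.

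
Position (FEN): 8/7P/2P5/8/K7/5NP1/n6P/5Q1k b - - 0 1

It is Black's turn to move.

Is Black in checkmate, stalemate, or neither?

checkmate

Black to move; black king on h1.
In check: yes, from the white queen on f1.
King squares — g1: attacked by Qf1; g2: attacked by Qf1; h2: attacked by Nf3.
Legal moves for Black: none.
In check with no legal moves → checkmate.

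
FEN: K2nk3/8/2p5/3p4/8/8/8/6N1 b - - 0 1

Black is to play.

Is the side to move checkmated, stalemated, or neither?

neither

Black to move; black king on e8.
In check: no.
Legal moves for Black: Kf8, Kf7, Ke7, Kd7, Nf7, Nb7, Ne6, c5, d4.
Black has 9 legal moves and is not in check → neither.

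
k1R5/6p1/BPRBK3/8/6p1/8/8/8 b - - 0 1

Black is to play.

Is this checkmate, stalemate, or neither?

checkmate

Black to move; black king on a8.
In check: yes, from the white rook on c8.
King squares — a7: attacked by Pb6; b7: attacked by Ba6; b8: attacked by Bd6.
Legal moves for Black: none.
In check with no legal moves → checkmate.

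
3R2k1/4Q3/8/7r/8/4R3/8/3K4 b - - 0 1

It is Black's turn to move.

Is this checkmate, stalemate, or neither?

Black to move; black king on g8.
In check: yes, from the white rook on d8.
King squares — f7: attacked by Qe7; g7: attacked by Qe7; h7: attacked by Qe7; f8: attacked by Qe7; h8: attacked by Rd8.
Legal moves for Black: none.
In check with no legal moves → checkmate.

checkmate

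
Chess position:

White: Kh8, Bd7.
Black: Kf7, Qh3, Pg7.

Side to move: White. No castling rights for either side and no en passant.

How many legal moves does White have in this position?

1

White to move; king on h8.
In check: yes, from the black queen on h3.
Legal moves: Bxh3.
Count: 1.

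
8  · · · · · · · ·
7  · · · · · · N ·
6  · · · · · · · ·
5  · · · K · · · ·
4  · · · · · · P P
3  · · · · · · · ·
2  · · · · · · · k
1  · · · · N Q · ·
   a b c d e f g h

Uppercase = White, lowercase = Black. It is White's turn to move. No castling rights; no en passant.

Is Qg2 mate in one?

After Qg2: black king on h2; in check: yes, from the white queen on g2.
King squares — g1: attacked by Qg2; h1: attacked by Qg2; g2: attacked by Ne1; g3: attacked by Qg2; h3: attacked by Qg2.
Black has no legal moves → checkmate.

yes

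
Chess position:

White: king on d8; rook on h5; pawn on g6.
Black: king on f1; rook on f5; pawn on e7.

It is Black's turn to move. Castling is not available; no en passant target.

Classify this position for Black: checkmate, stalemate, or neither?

Black to move; black king on f1.
In check: no.
Legal moves for Black include: Rf8+, Rf7, Rf6, Rxh5, Rg5, Re5, Rd5+, Rc5, Rb5, Ra5, Rf4, Rf3, Rf2, Kg2, Kf2, Ke2, Kg1, Ke1, ... (list truncated; more exist).
Black has legal moves and is not in check → neither.

neither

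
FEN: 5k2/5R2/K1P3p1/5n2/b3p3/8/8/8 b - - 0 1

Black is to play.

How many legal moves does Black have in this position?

3

Black to move; king on f8.
In check: yes, from the white rook on f7.
Legal moves: Kg8, Ke8, Kxf7.
Count: 3.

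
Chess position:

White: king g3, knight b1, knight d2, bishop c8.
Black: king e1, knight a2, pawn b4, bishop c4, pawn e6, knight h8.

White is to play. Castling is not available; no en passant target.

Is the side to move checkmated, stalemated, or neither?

neither

White to move; white king on g3.
In check: no.
Legal moves for White: Bd7, Bb7, Bxe6, Ba6, Kh4, Kg4, Kf4, Kh3, Kf3, Kh2, Kg2, Ne4, Nxc4, Nf3+, Nb3, Nf1, Nc3, Na3.
White has 18 legal moves and is not in check → neither.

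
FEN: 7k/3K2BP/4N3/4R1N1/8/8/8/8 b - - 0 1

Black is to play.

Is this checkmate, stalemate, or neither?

Black to move; black king on h8.
In check: yes, from the white bishop on g7.
King squares — g7: attacked by Ne6; h7: attacked by Ng5; g8: attacked by Ph7.
Legal moves for Black: none.
In check with no legal moves → checkmate.

checkmate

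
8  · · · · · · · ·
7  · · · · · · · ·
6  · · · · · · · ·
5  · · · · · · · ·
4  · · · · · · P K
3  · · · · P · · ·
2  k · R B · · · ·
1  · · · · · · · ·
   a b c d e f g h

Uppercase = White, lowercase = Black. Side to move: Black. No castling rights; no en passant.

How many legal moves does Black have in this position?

Black to move; king on a2.
In check: yes, from the white rook on c2.
Legal moves: Kb3, Ka3, Kb1, Ka1.
Count: 4.

4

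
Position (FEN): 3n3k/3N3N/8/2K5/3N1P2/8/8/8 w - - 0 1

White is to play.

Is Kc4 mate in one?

After Kc4: black king on h8; in check: no.
Black is not in check, so this cannot be checkmate.

no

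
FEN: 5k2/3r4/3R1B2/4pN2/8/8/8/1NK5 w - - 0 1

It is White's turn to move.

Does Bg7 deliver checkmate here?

After Bg7: black king on f8; in check: yes, from the white bishop on g7.
Black has 4 legal replies: Kg8, Ke8, Kf7, Rxg7.
In check but a legal move exists → not checkmate.

no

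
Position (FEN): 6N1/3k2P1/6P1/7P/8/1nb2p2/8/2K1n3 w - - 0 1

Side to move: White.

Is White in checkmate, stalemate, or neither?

neither

White to move; white king on c1.
In check: yes, from the black knight on b3.
King squares — b1: available; d1: available; b2: attacked by Bc3; c2: attacked by Ne1; d2: attacked by Nb3.
Legal moves for White: Kd1, Kb1.
White is in check but has 2 legal moves → neither.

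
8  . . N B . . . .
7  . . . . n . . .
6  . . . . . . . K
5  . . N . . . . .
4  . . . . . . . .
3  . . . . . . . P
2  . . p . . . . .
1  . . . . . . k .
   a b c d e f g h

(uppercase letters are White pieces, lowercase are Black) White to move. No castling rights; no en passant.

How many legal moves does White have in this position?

21

White to move; king on h6.
In check: no.
Legal moves: Bxe7, Bc7, Bb6, Ba5, Nxe7, Na7, Nd6, Nb6, Kh7, Kg7, Kh5, Kg5, Nd7, Nb7, Ne6, Na6, Ne4, Na4, Nd3, Nb3, h4.
Count: 21.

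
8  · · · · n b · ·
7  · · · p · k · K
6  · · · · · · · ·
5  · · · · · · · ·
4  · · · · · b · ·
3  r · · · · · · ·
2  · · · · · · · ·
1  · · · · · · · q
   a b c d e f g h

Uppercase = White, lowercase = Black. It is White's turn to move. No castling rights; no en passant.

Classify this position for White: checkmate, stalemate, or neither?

White to move; white king on h7.
In check: yes, from the black queen on h1.
King squares — g6: attacked by Kf7; h6: attacked by Qh1; g7: attacked by Kf7; g8: attacked by Kf7; h8: attacked by Qh1.
Legal moves for White: none.
In check with no legal moves → checkmate.

checkmate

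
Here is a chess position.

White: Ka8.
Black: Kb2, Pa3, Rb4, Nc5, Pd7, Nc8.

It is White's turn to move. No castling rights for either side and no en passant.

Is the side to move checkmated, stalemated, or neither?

stalemate

White to move; white king on a8.
In check: no.
King squares — a7: attacked by Nc8; b7: attacked by Rb4; b8: attacked by Rb4.
Legal moves for White: none.
Not in check and no legal moves → stalemate.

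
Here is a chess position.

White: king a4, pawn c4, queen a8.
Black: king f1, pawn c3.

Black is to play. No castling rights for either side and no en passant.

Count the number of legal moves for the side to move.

Black to move; king on f1.
In check: no.
Legal moves: Kf2, Ke2, Kg1, Ke1, c2.
Count: 5.

5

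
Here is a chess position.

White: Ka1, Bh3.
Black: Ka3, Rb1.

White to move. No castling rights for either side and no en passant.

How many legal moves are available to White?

1

White to move; king on a1.
In check: yes, from the black rook on b1.
Legal moves: Kxb1.
Count: 1.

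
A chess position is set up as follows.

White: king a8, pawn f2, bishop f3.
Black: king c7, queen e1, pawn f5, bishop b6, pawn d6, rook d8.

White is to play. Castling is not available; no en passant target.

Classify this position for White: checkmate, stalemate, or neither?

White to move; white king on a8.
In check: yes, from the black rook on d8.
King squares — a7: attacked by Bb6; b7: attacked by Kc7; b8: attacked by Kc7.
Legal moves for White: none.
In check with no legal moves → checkmate.

checkmate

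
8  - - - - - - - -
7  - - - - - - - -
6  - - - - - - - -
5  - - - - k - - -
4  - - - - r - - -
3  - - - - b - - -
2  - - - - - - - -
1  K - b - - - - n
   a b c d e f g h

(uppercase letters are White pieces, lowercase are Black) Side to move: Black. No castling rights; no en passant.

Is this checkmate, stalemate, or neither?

Black to move; black king on e5.
In check: no.
Legal moves for Black include: Kf6, Ke6, Kd6, Kf5, Kd5, Kf4, Kd4, Rh4, Rg4, Rf4, Rd4, Rc4, Rb4, Ra4+, Ba7, Bh6, Bb6, Bg5, ... (list truncated; more exist).
Black has legal moves and is not in check → neither.

neither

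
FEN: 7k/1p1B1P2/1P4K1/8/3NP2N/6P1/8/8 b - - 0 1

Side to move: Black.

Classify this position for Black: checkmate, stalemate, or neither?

Black to move; black king on h8.
In check: no.
King squares — g7: attacked by Kg6; h7: attacked by Kg6; g8: attacked by Pf7.
Legal moves for Black: none.
Not in check and no legal moves → stalemate.

stalemate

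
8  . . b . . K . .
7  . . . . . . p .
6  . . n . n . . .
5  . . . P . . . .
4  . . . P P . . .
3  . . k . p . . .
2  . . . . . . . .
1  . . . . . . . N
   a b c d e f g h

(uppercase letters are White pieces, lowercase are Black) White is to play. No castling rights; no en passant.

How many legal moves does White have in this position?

White to move; king on f8.
In check: yes, from the black knight on e6.
Legal moves: Kg8, Ke8, Kf7, dxe6.
Count: 4.

4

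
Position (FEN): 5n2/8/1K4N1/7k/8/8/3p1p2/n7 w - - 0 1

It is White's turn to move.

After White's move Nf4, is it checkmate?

no

After Nf4: black king on h5; in check: yes, from the white knight on f4.
Black has 4 legal replies: Kh6, Kg5, Kh4, Kg4.
In check but a legal move exists → not checkmate.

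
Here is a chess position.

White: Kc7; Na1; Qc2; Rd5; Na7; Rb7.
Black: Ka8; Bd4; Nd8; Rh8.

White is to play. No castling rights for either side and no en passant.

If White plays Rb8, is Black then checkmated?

After Rb8: black king on a8; in check: yes, from the white rook on b8.
Black has 1 legal reply: Kxa7.
In check but a legal move exists → not checkmate.

no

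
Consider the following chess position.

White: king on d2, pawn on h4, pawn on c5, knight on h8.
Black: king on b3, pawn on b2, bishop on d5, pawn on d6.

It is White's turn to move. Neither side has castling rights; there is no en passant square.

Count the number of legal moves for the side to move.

10

White to move; king on d2.
In check: no.
Legal moves: Nf7, Ng6, Ke3, Kd3, Ke2, Ke1, Kd1, cxd6, c6, h5.
Count: 10.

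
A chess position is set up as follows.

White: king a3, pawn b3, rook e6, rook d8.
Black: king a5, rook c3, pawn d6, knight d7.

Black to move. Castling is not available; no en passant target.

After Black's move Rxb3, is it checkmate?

After Rxb3: white king on a3; in check: yes, from the black rook on b3.
White has 2 legal replies: Kxb3, Ka2.
In check but a legal move exists → not checkmate.

no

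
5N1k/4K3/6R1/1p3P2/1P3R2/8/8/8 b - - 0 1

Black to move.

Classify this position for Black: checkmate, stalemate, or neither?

stalemate

Black to move; black king on h8.
In check: no.
King squares — g7: attacked by Rg6; h7: attacked by Nf8; g8: attacked by Rg6.
Legal moves for Black: none.
Not in check and no legal moves → stalemate.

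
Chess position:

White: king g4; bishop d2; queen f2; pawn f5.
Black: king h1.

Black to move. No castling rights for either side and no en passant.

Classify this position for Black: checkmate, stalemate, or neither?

stalemate

Black to move; black king on h1.
In check: no.
King squares — g1: attacked by Qf2; g2: attacked by Qf2; h2: attacked by Qf2.
Legal moves for Black: none.
Not in check and no legal moves → stalemate.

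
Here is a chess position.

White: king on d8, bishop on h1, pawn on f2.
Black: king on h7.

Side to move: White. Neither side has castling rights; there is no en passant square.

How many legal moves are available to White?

14

White to move; king on d8.
In check: no.
Legal moves: Ke8, Kc8, Ke7, Kd7, Kc7, Ba8, Bb7, Bc6, Bd5, Be4+, Bf3, Bg2, f3, f4.
Count: 14.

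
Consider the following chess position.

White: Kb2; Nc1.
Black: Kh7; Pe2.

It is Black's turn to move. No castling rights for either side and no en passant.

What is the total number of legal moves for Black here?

Black to move; king on h7.
In check: no.
Legal moves: Kh8, Kg8, Kg7, Kh6, Kg6, e1=Q, e1=R, e1=B, e1=N.
Count: 9.

9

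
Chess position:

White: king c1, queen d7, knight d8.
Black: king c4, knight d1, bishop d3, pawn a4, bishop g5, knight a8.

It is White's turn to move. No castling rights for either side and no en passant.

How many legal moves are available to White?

White to move; king on c1.
In check: yes, from the black bishop on g5.
Legal moves: Kxd1.
Count: 1.

1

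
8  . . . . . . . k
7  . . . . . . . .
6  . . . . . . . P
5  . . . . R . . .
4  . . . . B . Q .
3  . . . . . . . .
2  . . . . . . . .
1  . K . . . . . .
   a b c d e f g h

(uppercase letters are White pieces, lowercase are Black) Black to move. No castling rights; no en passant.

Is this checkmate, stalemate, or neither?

Black to move; black king on h8.
In check: no.
King squares — g7: attacked by Qg4; h7: attacked by Be4; g8: attacked by Qg4.
Legal moves for Black: none.
Not in check and no legal moves → stalemate.

stalemate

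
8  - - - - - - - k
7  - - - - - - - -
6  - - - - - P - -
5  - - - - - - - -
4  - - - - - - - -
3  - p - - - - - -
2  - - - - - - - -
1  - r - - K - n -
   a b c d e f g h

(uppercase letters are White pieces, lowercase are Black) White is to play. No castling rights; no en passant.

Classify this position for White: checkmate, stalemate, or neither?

White to move; white king on e1.
In check: yes, from the black rook on b1.
King squares — d1: attacked by Rb1; f1: attacked by Rb1; d2: available; e2: attacked by Ng1; f2: available.
Legal moves for White: Kf2, Kd2.
White is in check but has 2 legal moves → neither.

neither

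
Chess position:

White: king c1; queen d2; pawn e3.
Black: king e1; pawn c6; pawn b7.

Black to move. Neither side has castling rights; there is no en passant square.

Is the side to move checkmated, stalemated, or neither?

neither

Black to move; black king on e1.
In check: yes, from the white queen on d2.
Legal moves for Black: Kf1.
Black is in check but has 1 legal move → neither.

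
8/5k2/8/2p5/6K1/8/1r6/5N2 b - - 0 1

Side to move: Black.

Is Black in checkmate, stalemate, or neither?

Black to move; black king on f7.
In check: no.
Legal moves for Black include: Kg8, Kf8, Ke8, Kg7, Ke7, Kg6, Kf6, Ke6, Rb8, Rb7, Rb6, Rb5, Rb4+, Rb3, Rh2, Rg2+, Rf2, Re2, ... (list truncated; more exist).
Black has legal moves and is not in check → neither.

neither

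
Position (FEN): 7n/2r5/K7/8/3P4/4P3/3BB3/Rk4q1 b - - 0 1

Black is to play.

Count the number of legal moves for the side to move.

Black to move; king on b1.
In check: yes, from the white rook on a1.
Legal moves: Kc2, Kb2, Kxa1.
Count: 3.

3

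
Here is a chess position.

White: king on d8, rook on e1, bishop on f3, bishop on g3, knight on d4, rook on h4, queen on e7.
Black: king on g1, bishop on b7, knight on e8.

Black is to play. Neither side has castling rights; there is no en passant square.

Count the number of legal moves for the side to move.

0

Black to move; king on g1.
In check: yes, from the white rook on e1.
Legal moves: none.
Count: 0.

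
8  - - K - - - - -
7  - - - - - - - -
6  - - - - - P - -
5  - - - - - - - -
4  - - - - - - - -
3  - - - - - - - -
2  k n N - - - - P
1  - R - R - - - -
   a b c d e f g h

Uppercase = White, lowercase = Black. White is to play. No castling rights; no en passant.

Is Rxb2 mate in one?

After Rxb2: black king on a2; in check: yes, from the white rook on b2.
Black has 1 legal reply: Kxb2.
In check but a legal move exists → not checkmate.

no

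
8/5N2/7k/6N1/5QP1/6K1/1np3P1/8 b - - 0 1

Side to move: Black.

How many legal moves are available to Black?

Black to move; king on h6.
In check: yes, from the white knight on f7.
Legal moves: Kg7, Kg6.
Count: 2.

2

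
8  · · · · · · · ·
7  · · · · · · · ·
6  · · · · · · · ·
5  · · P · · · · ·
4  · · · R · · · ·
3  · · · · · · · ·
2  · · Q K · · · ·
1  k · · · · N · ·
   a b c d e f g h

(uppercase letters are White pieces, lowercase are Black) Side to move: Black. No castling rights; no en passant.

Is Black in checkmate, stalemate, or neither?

stalemate

Black to move; black king on a1.
In check: no.
King squares — b1: attacked by Qc2; a2: attacked by Qc2; b2: attacked by Qc2.
Legal moves for Black: none.
Not in check and no legal moves → stalemate.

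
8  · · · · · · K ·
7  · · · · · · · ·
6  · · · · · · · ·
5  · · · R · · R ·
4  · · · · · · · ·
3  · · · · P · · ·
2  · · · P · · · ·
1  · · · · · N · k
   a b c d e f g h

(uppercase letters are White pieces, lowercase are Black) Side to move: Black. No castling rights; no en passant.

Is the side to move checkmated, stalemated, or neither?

stalemate

Black to move; black king on h1.
In check: no.
King squares — g1: attacked by Rg5; g2: attacked by Rg5; h2: attacked by Nf1.
Legal moves for Black: none.
Not in check and no legal moves → stalemate.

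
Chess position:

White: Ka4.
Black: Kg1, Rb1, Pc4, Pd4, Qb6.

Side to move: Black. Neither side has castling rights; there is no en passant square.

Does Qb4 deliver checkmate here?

yes

After Qb4: white king on a4; in check: yes, from the black queen on b4.
King squares — a3: attacked by Qb4; b3: attacked by Rb1; b4: attacked by Rb1; a5: attacked by Qb4; b5: attacked by Qb4.
White has no legal moves → checkmate.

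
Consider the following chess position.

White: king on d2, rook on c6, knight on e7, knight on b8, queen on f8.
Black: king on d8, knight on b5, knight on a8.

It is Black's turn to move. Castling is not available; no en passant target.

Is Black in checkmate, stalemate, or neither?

Black to move; black king on d8.
In check: yes, from the white queen on f8.
King squares — c7: attacked by Rc6; d7: attacked by Nb8; e7: attacked by Qf8; c8: attacked by Rc6; e8: attacked by Qf8.
Legal moves for Black: none.
In check with no legal moves → checkmate.

checkmate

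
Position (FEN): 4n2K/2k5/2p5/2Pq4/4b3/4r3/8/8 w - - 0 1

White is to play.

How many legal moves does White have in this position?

0

White to move; king on h8.
In check: no.
Legal moves: none.
Count: 0.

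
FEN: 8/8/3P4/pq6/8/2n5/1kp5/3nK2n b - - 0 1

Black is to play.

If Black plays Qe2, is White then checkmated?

After Qe2: white king on e1; in check: yes, from the black queen on e2.
King squares — d1: attacked by Pc2; f1: attacked by Qe2; d2: attacked by Qe2; e2: attacked by Nc3; f2: attacked by Nd1.
White has no legal moves → checkmate.

yes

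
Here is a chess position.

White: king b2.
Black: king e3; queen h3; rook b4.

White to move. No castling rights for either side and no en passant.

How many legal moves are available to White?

6

White to move; king on b2.
In check: yes, from the black rook on b4.
Legal moves: Kc3, Ka3, Kc2, Ka2, Kc1, Ka1.
Count: 6.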